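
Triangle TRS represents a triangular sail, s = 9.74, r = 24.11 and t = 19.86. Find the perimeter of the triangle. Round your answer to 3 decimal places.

53.710

Perimeter = 19.86 + 24.11 + 9.74 = 53.71.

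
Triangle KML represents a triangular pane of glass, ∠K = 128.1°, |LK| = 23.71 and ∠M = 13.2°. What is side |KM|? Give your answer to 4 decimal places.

64.9198

The third angle is ∠L = 180° − ∠K − ∠M = 38.70°.
Law of sines: |KM| = |LK|·sin L/sin M ≈ 64.92.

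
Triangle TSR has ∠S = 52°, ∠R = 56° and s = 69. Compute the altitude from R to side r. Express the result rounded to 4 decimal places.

65.6229

The third angle is ∠T = 180° − ∠S − ∠R = 72.00°.
Law of sines: t = s·sin T/sin S ≈ 83.277.
Law of sines: r = s·sin R/sin S ≈ 72.592.
Area = ½·s·t·sin R ≈ 2381.9.
The altitude from R has length 2·area/r ≈ 65.623.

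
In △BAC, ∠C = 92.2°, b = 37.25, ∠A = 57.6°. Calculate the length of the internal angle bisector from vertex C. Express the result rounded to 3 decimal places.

32.372

The third angle is ∠B = 180° − ∠A − ∠C = 30.20°.
Law of sines: a = b·sin A/sin B ≈ 62.525.
Law of sines: c = b·sin C/sin B ≈ 73.998.
The bisector from C has length 2·b·a·cos(∠C/2)/(b+a) ≈ 32.372.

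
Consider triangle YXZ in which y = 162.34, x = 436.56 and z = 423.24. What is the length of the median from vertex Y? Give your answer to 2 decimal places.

m_Y ≈ 422.22

Median from Y: ½√(2·x² + 2·z² − y²) ≈ 422.22.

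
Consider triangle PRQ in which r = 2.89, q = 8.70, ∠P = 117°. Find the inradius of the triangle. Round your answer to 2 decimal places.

By the law of cosines, p² = r² + q² − 2·r·q·cos P = 106.87, so p ≈ 10.338.
Area = ½·r·q·sin P ≈ 11.201.
Semiperimeter s = (10.338+2.89+8.7)/2 = 10.964.
Inradius = area/s = 11.201/10.964 ≈ 1.0216.

1.02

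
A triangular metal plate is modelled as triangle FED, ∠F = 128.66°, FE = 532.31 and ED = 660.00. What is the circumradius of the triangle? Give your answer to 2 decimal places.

Law of sines: sin D = FE·sin F/ED ≈ 0.62979.
Since ED ≥ FE, only the acute value applies: ∠D ≈ 39.03°.
Then ∠E = 180° − ∠F − ∠D ≈ 12.31°.
Law of sines gives DF = ED·sin E/sin F ≈ 180.13.
Circumradius = ED/(2 sin F) ≈ 422.61.

R ≈ 422.61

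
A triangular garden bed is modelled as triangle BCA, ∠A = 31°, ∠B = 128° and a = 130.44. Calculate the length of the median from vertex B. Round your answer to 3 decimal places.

The third angle is ∠C = 180° − ∠A − ∠B = 21.00°.
Law of sines: b = a·sin B/sin A ≈ 199.57.
Law of sines: c = a·sin C/sin A ≈ 90.761.
Median from B: ½√(2·c² + 2·a² − b²) ≈ 51.659.

51.659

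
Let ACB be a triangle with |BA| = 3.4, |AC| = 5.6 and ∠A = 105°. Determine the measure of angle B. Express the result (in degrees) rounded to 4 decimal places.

By the law of cosines, |CB|² = |BA|² + |AC|² − 2·|BA|·|AC|·cos A = 52.776, so |CB| ≈ 7.2647.
Law of cosines again: cos B = (|CB|² + |BA|² − |AC|²)/(2·|CB|·|BA|) ≈ 0.66753, so ∠B ≈ 48.12°.

∠B ≈ 48.1235°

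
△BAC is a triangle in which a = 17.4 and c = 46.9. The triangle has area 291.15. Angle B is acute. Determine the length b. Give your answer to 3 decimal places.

From area = ½·a·c·sin B, we get sin B = 2·area/(a·c) ≈ 0.71355.
Taking the acute solution, ∠B ≈ 0.795 rad.
Law of cosines then gives b ≈ 36.863.

36.863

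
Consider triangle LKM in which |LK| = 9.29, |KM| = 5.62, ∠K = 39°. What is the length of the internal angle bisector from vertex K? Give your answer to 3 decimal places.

6.602

By the law of cosines, |ML|² = |LK|² + |KM|² − 2·|LK|·|KM|·cos K = 36.739, so |ML| ≈ 6.0613.
The bisector from K has length 2·|LK|·|KM|·cos(∠K/2)/(|LK|+|KM|) ≈ 6.6016.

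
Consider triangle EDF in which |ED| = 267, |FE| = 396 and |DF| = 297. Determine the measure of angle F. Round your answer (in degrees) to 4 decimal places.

By the law of cosines, cos F = (|DF|² + |FE|² − |ED|²) / (2·|DF|·|FE|) ≈ 0.73860, so ∠F ≈ 42.39°.

42.3879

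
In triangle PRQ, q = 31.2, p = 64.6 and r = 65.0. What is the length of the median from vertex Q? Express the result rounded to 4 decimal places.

62.8945

Median from Q: ½√(2·p² + 2·r² − q²) ≈ 62.895.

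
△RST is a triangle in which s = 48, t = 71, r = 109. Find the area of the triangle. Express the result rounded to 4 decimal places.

Semiperimeter p = (109 + 48 + 71)/2 = 114.
Heron's formula: area = √(114·5·66·43) ≈ 1271.9.

area ≈ 1271.8726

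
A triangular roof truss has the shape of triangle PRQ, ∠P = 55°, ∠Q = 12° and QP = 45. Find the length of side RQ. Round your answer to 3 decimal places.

The third angle is ∠R = 180° − ∠Q − ∠P = 113.00°.
Law of sines: RQ = QP·sin P/sin R ≈ 40.045.

40.045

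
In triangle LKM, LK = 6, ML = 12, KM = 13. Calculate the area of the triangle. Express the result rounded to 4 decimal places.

Semiperimeter s = (13 + 12 + 6)/2 = 15.5.
Heron's formula: area = √(15.5·2.5·3.5·9.5) ≈ 35.895.

35.8948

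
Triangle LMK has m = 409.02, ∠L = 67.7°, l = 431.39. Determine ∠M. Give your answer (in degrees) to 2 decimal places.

Law of sines: sin M = m·sin L/l ≈ 0.87723.
Since l ≥ m, only the acute value applies: ∠M ≈ 61.31°.
Then ∠K = 180° − ∠L − ∠M ≈ 50.99°.

61.31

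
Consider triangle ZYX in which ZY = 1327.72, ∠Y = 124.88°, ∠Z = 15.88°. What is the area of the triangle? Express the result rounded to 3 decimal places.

area ≈ 312771.861

The third angle is ∠X = 180° − ∠Z − ∠Y = 39.24°.
Law of sines: YX = ZY·sin Z/sin X ≈ 574.32.
Law of sines: XZ = ZY·sin Y/sin X ≈ 1721.9.
Area = ½·ZY·YX·sin Y ≈ 3.1277e+05.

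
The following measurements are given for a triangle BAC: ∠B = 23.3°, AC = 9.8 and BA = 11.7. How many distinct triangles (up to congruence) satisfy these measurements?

2

BA·sin B = 11.7·sin(23.3°) ≈ 4.628.
Since BA sin B < AC < BA (4.628 < 9.8 < 11.7), two triangles exist.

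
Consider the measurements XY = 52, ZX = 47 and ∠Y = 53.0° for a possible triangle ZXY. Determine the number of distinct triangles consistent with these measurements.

XY·sin Y = 52·sin(53.0°) ≈ 41.53.
Since XY sin Y < ZX < XY (41.53 < 47 < 52), two triangles exist.

2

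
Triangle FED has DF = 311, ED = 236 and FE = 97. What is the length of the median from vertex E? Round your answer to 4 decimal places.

Median from E: ½√(2·FE² + 2·ED² − DF²) ≈ 91.5.

91.5000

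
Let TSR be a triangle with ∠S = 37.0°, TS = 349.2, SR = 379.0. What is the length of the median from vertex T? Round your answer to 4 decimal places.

By the law of cosines, RT² = TS² + SR² − 2·TS·SR·cos S = 54188, so RT ≈ 232.78.
Median from T: ½√(2·RT² + 2·TS² − SR²) ≈ 228.37.

m_T ≈ 228.3726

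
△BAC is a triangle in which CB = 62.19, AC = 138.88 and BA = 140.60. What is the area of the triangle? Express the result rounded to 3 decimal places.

4234.652

Semiperimeter s = (138.88 + 62.19 + 140.6)/2 = 170.83.
Heron's formula: area = √(170.83·31.955·108.64·30.235) ≈ 4234.7.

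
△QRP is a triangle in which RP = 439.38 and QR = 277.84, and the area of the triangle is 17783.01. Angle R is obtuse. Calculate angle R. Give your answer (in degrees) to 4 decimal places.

∠R ≈ 163.0618°

From area = ½·QR·RP·sin R, we get sin R = 2·area/(QR·RP) ≈ 0.29134.
Taking the obtuse solution, ∠R ≈ 163.06°.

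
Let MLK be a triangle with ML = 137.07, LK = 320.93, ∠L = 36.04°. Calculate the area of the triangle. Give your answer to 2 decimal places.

Area = ½·ML·LK·sin L ≈ 12941.

area ≈ 12940.72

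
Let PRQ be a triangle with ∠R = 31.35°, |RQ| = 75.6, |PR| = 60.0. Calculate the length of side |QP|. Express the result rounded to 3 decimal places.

By the law of cosines, |QP|² = |PR|² + |RQ|² − 2·|PR|·|RQ|·cos R = 1567.8, so |QP| ≈ 39.596.

39.596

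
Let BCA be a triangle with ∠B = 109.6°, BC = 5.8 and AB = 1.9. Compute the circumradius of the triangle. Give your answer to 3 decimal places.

R ≈ 3.546

By the law of cosines, CA² = AB² + BC² − 2·AB·BC·cos B = 44.643, so CA ≈ 6.6816.
Area = ½·AB·BC·sin B ≈ 5.1907.
Circumradius = CA/(2 sin B) ≈ 3.5463.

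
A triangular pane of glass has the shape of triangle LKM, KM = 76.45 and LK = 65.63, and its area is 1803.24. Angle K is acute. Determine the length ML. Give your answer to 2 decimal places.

56.35

From area = ½·LK·KM·sin K, we get sin K = 2·area/(LK·KM) ≈ 0.71879.
Taking the acute solution, ∠K ≈ 45.95°.
Law of cosines then gives ML ≈ 56.351.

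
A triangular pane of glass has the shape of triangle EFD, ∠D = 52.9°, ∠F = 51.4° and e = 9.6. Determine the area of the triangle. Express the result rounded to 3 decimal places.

area ≈ 29.641

The third angle is ∠E = 180° − ∠F − ∠D = 75.70°.
Law of sines: f = e·sin F/sin E ≈ 7.7425.
Law of sines: d = e·sin D/sin E ≈ 7.9016.
Area = ½·e·f·sin D ≈ 29.641.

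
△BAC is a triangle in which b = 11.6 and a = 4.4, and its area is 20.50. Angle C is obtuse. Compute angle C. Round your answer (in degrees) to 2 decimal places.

From area = ½·b·a·sin C, we get sin C = 2·area/(b·a) ≈ 0.80329.
Taking the obtuse solution, ∠C ≈ 126.55°.

∠C ≈ 126.55°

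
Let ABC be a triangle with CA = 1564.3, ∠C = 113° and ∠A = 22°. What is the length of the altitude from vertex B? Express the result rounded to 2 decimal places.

The third angle is ∠B = 180° − ∠C − ∠A = 45.00°.
Law of sines: BC = CA·sin A/sin B ≈ 828.73.
Law of sines: AB = CA·sin C/sin B ≈ 2036.4.
Area = ½·CA·BC·sin C ≈ 5.9666e+05.
The altitude from B has length 2·area/CA ≈ 762.85.

h_B ≈ 762.85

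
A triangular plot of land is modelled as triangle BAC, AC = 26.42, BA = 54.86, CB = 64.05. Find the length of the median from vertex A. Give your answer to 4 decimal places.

Median from A: ½√(2·BA² + 2·AC² − CB²) ≈ 28.779.

28.7788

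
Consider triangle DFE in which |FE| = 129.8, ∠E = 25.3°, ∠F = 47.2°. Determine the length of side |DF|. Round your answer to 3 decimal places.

58.163

The third angle is ∠D = 180° − ∠F − ∠E = 107.50°.
Law of sines: |DF| = |FE|·sin E/sin D ≈ 58.163.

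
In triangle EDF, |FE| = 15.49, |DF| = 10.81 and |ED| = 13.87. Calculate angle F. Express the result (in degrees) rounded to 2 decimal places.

By the law of cosines, cos F = (|DF|² + |FE|² − |ED|²) / (2·|DF|·|FE|) ≈ 0.49096, so ∠F ≈ 60.60°.

60.60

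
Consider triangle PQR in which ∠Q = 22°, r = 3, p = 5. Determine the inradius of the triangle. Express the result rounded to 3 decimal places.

By the law of cosines, q² = r² + p² − 2·r·p·cos Q = 6.1845, so q ≈ 2.4869.
Area = ½·r·p·sin Q ≈ 2.8095.
Semiperimeter s = (5+2.4869+3)/2 = 5.2434.
Inradius = area/s = 2.8095/5.2434 ≈ 0.53582.

0.536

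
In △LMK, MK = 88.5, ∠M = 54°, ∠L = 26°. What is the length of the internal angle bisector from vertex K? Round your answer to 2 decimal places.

The third angle is ∠K = 180° − ∠L − ∠M = 100.00°.
Law of sines: KL = MK·sin M/sin L ≈ 163.33.
Law of sines: LM = MK·sin K/sin L ≈ 198.82.
The bisector from K has length 2·MK·KL·cos(∠K/2)/(MK+KL) ≈ 73.79.

73.79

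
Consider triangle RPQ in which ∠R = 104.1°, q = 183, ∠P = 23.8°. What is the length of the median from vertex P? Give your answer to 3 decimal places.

The third angle is ∠Q = 180° − ∠R − ∠P = 52.10°.
Law of sines: r = q·sin R/sin Q ≈ 224.93.
Law of sines: p = q·sin P/sin Q ≈ 93.588.
Median from P: ½√(2·q² + 2·r² − p²) ≈ 199.63.

m_P ≈ 199.627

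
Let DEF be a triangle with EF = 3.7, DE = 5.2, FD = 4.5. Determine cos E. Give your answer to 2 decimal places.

0.53

By the law of cosines, cos E = (DE² + EF² − FD²) / (2·DE·EF) ≈ 0.53222, so ∠E ≈ 57.84°.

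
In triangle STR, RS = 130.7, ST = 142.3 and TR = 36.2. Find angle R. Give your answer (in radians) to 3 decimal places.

By the law of cosines, cos R = (TR² + RS² − ST²) / (2·TR·RS) ≈ -0.19618, so ∠R ≈ 1.768 rad.

1.768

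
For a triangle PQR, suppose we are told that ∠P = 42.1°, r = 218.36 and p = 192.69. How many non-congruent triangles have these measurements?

2

r·sin P = 218.36·sin(42.1°) ≈ 146.4.
Since r sin P < p < r (146.4 < 192.69 < 218.36), two triangles exist.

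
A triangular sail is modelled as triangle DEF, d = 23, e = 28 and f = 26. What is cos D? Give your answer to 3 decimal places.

0.639

By the law of cosines, cos D = (e² + f² − d²) / (2·e·f) ≈ 0.63942, so ∠D ≈ 50.25°.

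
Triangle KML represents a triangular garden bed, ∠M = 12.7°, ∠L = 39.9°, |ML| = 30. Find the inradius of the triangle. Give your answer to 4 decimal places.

The third angle is ∠K = 180° − ∠M − ∠L = 127.40°.
Law of sines: |LK| = |ML|·sin M/sin K ≈ 8.3022.
Law of sines: |KM| = |ML|·sin L/sin K ≈ 24.223.
Area = ½·|ML|·|LK|·sin L ≈ 79.882.
Semiperimeter s = (30+8.3022+24.223)/2 = 31.263.
Inradius = area/s = 79.882/31.263 ≈ 2.5552.

r ≈ 2.5552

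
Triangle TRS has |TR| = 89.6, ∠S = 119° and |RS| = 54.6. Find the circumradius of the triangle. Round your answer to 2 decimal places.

Law of sines: sin T = |RS|·sin S/|TR| ≈ 0.53297.
Since |TR| ≥ |RS|, only the acute value applies: ∠T ≈ 32.21°.
Then ∠R = 180° − ∠S − ∠T ≈ 28.79°.
Law of sines gives |ST| = |TR|·sin R/sin S ≈ 49.343.
Circumradius = |TR|/(2 sin S) ≈ 51.222.

51.22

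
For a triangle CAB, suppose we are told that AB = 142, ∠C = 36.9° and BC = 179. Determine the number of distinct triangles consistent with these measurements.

2

BC·sin C = 179·sin(36.9°) ≈ 107.5.
Since BC sin C < AB < BC (107.5 < 142 < 179), two triangles exist.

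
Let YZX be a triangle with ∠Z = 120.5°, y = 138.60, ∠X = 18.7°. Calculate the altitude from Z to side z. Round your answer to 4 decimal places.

h_Z ≈ 44.4370

The third angle is ∠Y = 180° − ∠Z − ∠X = 40.80°.
Law of sines: z = y·sin Z/sin Y ≈ 182.76.
Law of sines: x = y·sin X/sin Y ≈ 68.007.
Area = ½·y·z·sin X ≈ 4060.7.
The altitude from Z has length 2·area/z ≈ 44.437.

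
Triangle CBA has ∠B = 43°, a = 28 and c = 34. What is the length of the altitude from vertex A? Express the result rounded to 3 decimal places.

By the law of cosines, b² = a² + c² − 2·a·c·cos B = 547.5, so b ≈ 23.399.
Area = ½·a·c·sin B ≈ 324.63.
The altitude from A has length 2·area/a ≈ 23.188.

23.188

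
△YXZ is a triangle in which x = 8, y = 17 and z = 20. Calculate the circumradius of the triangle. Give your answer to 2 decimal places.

By the law of cosines, cos Y = (x² + z² − y²) / (2·x·z) ≈ 0.54688, so ∠Y ≈ 56.85°.
Circumradius = y/(2 sin Y) ≈ 10.153.

10.15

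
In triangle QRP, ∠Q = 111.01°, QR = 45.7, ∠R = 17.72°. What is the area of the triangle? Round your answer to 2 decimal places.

area ≈ 380.34

The third angle is ∠P = 180° − ∠Q − ∠R = 51.27°.
Law of sines: RP = QR·sin Q/sin P ≈ 54.687.
Law of sines: PQ = QR·sin R/sin P ≈ 17.83.
Area = ½·QR·RP·sin R ≈ 380.34.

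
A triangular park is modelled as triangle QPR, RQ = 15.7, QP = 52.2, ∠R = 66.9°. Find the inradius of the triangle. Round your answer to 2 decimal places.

Law of sines: sin P = RQ·sin R/QP ≈ 0.27665.
Since QP ≥ RQ, only the acute value applies: ∠P ≈ 16.06°.
Then ∠Q = 180° − ∠R − ∠P ≈ 97.04°.
Law of sines gives PR = QP·sin Q/sin R ≈ 56.322.
Area = ½·QP·RQ·sin Q ≈ 406.68.
Semiperimeter s = (56.322+15.7+52.2)/2 = 62.111.
Inradius = area/s = 406.68/62.111 ≈ 6.5476.

6.55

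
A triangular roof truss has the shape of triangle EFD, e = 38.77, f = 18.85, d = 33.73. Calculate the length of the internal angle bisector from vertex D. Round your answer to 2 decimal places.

21.92

By the law of cosines, cos D = (e² + f² − d²) / (2·e·f) ≈ 0.49310, so ∠D ≈ 60.46°.
The bisector from D has length 2·e·f·cos(∠D/2)/(e+f) ≈ 21.918.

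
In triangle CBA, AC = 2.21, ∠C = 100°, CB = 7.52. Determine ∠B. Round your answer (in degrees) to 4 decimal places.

By the law of cosines, BA² = AC² + CB² − 2·AC·CB·cos C = 67.206, so BA ≈ 8.1979.
Law of cosines again: cos B = (CB² + BA² − AC²)/(2·CB·BA) ≈ 0.96412, so ∠B ≈ 15.40°.

∠B ≈ 15.3957°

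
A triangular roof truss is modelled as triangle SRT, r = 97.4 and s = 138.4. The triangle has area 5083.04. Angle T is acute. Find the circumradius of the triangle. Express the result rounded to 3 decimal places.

From area = ½·s·r·sin T, we get sin T = 2·area/(s·r) ≈ 0.75415.
Taking the acute solution, ∠T ≈ 48.95°.
Law of cosines then gives t ≈ 104.58.
Circumradius = t/(2 sin T) ≈ 69.335.

69.335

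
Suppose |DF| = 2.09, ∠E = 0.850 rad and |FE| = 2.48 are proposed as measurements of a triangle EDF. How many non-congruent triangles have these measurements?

|FE|·sin E = 2.48·sin(0.850 rad) ≈ 1.863.
Since |FE| sin E < |DF| < |FE| (1.863 < 2.09 < 2.48), two triangles exist.

2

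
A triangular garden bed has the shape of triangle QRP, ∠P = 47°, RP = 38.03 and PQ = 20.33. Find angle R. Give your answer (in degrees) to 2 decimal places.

By the law of cosines, QR² = RP² + PQ² − 2·RP·PQ·cos P = 805.02, so QR ≈ 28.373.
Law of cosines again: cos R = (QR² + RP² − PQ²)/(2·QR·RP) ≈ 0.85170, so ∠R ≈ 31.60°.

∠R ≈ 31.60°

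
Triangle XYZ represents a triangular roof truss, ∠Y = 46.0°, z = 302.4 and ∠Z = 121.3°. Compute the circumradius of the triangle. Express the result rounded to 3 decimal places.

The third angle is ∠X = 180° − ∠Y − ∠Z = 12.70°.
Law of sines: x = z·sin X/sin Z ≈ 77.805.
Law of sines: y = z·sin Y/sin Z ≈ 254.58.
Circumradius = z/(2 sin Z) ≈ 176.95.

R ≈ 176.954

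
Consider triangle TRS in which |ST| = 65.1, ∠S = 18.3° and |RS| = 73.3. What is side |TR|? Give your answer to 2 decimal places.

23.45

By the law of cosines, |TR|² = |RS|² + |ST|² − 2·|RS|·|ST|·cos S = 549.91, so |TR| ≈ 23.45.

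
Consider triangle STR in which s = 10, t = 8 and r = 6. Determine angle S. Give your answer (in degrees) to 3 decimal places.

∠S ≈ 90.000°

By the law of cosines, cos S = (t² + r² − s²) / (2·t·r) ≈ 0.00000, so ∠S ≈ 90.00°.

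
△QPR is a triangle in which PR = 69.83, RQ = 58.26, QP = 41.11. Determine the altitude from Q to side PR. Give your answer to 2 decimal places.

h_Q ≈ 34.27

Semiperimeter s = (69.83 + 58.26 + 41.11)/2 = 84.6.
Heron's formula: area = √(84.6·14.77·26.34·43.49) ≈ 1196.4.
The altitude from Q has length 2·area/PR ≈ 34.266.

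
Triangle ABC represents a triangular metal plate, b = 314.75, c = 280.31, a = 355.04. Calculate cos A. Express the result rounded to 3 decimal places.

0.292

By the law of cosines, cos A = (b² + c² − a²) / (2·b·c) ≈ 0.29236, so ∠A ≈ 73.00°.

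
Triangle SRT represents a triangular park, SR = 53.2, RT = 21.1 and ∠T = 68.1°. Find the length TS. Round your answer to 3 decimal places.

57.337

Law of sines: sin S = RT·sin T/SR ≈ 0.36800.
Since SR ≥ RT, only the acute value applies: ∠S ≈ 21.59°.
Then ∠R = 180° − ∠T − ∠S ≈ 90.31°.
Law of sines gives TS = SR·sin R/sin T ≈ 57.337.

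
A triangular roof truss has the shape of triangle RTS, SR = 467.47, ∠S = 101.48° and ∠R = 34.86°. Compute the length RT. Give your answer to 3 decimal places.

The third angle is ∠T = 180° − ∠S − ∠R = 43.66°.
Law of sines: RT = SR·sin S/sin T ≈ 663.58.

663.576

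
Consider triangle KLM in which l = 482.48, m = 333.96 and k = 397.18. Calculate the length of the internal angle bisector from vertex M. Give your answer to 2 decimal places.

404.98

By the law of cosines, cos M = (k² + l² − m²) / (2·k·l) ≈ 0.72799, so ∠M ≈ 43.28°.
The bisector from M has length 2·k·l·cos(∠M/2)/(k+l) ≈ 404.98.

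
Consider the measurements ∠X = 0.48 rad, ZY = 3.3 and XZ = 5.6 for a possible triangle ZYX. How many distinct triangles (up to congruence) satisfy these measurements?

2

XZ·sin X = 5.6·sin(0.48 rad) ≈ 2.586.
Since XZ sin X < ZY < XZ (2.586 < 3.3 < 5.6), two triangles exist.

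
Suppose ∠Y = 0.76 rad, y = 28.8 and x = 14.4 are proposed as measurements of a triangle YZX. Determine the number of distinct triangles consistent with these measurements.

x·sin Y = 14.4·sin(0.76 rad) ≈ 9.92.
Since y ≥ x, exactly one triangle exists.

1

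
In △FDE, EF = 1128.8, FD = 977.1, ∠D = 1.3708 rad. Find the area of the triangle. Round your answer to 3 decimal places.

area ≈ 379091.339

Law of sines: sin E = FD·sin D/EF ≈ 0.84836.
Since EF ≥ FD, only the acute value applies: ∠E ≈ 1.0129 rad.
Then ∠F = π − ∠D − ∠E ≈ 0.7579 rad.
Law of sines gives DE = EF·sin F/sin D ≈ 791.73.
Area = ½·EF·FD·sin F ≈ 3.7909e+05.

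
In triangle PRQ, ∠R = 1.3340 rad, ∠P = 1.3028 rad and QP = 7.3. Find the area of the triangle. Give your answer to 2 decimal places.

The third angle is ∠Q = π − ∠P − ∠R = 0.5048 rad.
Law of sines: RQ = QP·sin P/sin R ≈ 7.2415.
Law of sines: PR = QP·sin Q/sin R ≈ 3.6318.
Area = ½·QP·RQ·sin Q ≈ 12.783.

12.78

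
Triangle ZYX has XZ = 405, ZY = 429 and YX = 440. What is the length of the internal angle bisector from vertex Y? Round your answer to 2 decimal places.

By the law of cosines, cos Y = (ZY² + YX² − XZ²) / (2·ZY·YX) ≈ 0.56584, so ∠Y ≈ 55.54°.
The bisector from Y has length 2·ZY·YX·cos(∠Y/2)/(ZY+YX) ≈ 384.4.

t_Y ≈ 384.40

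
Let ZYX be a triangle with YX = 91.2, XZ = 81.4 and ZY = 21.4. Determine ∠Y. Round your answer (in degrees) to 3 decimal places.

By the law of cosines, cos Y = (ZY² + YX² − XZ²) / (2·ZY·YX) ≈ 0.55066, so ∠Y ≈ 56.59°.

∠Y ≈ 56.587°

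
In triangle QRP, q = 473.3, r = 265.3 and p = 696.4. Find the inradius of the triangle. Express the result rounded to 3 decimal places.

Semiperimeter s = (473.3 + 265.3 + 696.4)/2 = 717.5.
Heron's formula: area = √(717.5·244.2·452.2·21.1) ≈ 40887.
Inradius = area/s = 40887/717.5 ≈ 56.986.

56.986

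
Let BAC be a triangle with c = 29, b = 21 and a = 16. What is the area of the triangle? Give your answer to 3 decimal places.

164.098

Semiperimeter s = (21 + 16 + 29)/2 = 33.
Heron's formula: area = √(33·12·17·4) ≈ 164.1.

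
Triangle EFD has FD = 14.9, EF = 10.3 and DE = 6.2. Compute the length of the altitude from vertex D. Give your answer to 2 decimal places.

Semiperimeter s = (14.9 + 6.2 + 10.3)/2 = 15.7.
Heron's formula: area = √(15.7·0.8·9.5·5.4) ≈ 25.384.
The altitude from D has length 2·area/EF ≈ 4.9289.

h_D ≈ 4.93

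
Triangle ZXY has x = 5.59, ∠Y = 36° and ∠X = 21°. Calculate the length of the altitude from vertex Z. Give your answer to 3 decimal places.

The third angle is ∠Z = 180° − ∠X − ∠Y = 123.00°.
Law of sines: z = x·sin Z/sin X ≈ 13.082.
Law of sines: y = x·sin Y/sin X ≈ 9.1686.
Area = ½·x·z·sin Y ≈ 21.492.
The altitude from Z has length 2·area/z ≈ 3.2857.

h_Z ≈ 3.286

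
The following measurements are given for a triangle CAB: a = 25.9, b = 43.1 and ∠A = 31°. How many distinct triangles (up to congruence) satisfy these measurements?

2

b·sin A = 43.1·sin(31°) ≈ 22.2.
Since b sin A < a < b (22.2 < 25.9 < 43.1), two triangles exist.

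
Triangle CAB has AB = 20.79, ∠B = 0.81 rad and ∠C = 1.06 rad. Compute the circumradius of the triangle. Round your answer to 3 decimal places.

The third angle is ∠A = π − ∠B − ∠C = 1.272 rad.
Law of sines: BC = AB·sin A/sin C ≈ 22.773.
Law of sines: CA = AB·sin B/sin C ≈ 17.261.
Circumradius = AB/(2 sin C) ≈ 11.916.

11.916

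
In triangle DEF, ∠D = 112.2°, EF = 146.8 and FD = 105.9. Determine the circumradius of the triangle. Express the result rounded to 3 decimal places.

79.277

Law of sines: sin E = FD·sin D/EF ≈ 0.66791.
Since EF ≥ FD, only the acute value applies: ∠E ≈ 41.91°.
Then ∠F = 180° − ∠D − ∠E ≈ 25.89°.
Law of sines gives DE = EF·sin F/sin D ≈ 69.241.
Circumradius = EF/(2 sin D) ≈ 79.277.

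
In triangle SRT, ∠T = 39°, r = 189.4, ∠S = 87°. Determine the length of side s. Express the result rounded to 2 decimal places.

The third angle is ∠R = 180° − ∠T − ∠S = 54.00°.
Law of sines: s = r·sin S/sin R ≈ 233.79.

233.79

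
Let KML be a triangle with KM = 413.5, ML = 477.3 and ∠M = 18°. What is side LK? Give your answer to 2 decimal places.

152.94

By the law of cosines, LK² = KM² + ML² − 2·KM·ML·cos M = 23390, so LK ≈ 152.94.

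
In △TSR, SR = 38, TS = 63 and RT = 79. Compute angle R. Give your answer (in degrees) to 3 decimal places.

∠R ≈ 51.763°

By the law of cosines, cos R = (SR² + RT² − TS²) / (2·SR·RT) ≈ 0.61892, so ∠R ≈ 51.76°.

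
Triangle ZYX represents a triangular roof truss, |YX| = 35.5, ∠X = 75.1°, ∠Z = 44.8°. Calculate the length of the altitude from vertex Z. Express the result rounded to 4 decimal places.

42.2064

The third angle is ∠Y = 180° − ∠X − ∠Z = 60.10°.
Law of sines: |XZ| = |YX|·sin Y/sin Z ≈ 43.675.
Law of sines: |ZY| = |YX|·sin X/sin Z ≈ 48.687.
Area = ½·|YX|·|XZ|·sin X ≈ 749.16.
The altitude from Z has length 2·area/|YX| ≈ 42.206.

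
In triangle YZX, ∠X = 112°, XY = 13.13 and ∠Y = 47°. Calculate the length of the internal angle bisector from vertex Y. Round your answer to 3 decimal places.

17.369

The third angle is ∠Z = 180° − ∠X − ∠Y = 21.00°.
Law of sines: ZX = XY·sin Y/sin Z ≈ 26.796.
Law of sines: YZ = XY·sin X/sin Z ≈ 33.97.
The bisector from Y has length 2·XY·YZ·cos(∠Y/2)/(XY+YZ) ≈ 17.369.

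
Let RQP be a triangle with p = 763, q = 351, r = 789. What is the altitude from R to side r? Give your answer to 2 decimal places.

335.35

Semiperimeter s = (789 + 351 + 763)/2 = 951.5.
Heron's formula: area = √(951.5·162.5·600.5·188.5) ≈ 1.3229e+05.
The altitude from R has length 2·area/r ≈ 335.35.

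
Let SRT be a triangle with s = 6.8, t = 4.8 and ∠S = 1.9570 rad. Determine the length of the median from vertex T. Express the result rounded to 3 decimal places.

Law of sines: sin T = t·sin S/s ≈ 0.65389.
Since s ≥ t, only the acute value applies: ∠T ≈ 0.7127 rad.
Then ∠R = π − ∠S − ∠T ≈ 0.4719 rad.
Law of sines gives r = s·sin R/sin S ≈ 3.3368.
Median from T: ½√(2·s² + 2·r² − t²) ≈ 4.7882.

m_T ≈ 4.788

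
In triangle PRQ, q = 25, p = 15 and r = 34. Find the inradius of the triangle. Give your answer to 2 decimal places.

4.63

Semiperimeter s = (15 + 34 + 25)/2 = 37.
Heron's formula: area = √(37·22·3·12) ≈ 171.18.
Inradius = area/s = 171.18/37 ≈ 4.6266.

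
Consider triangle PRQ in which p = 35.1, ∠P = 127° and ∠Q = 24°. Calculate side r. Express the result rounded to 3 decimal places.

21.307

The third angle is ∠R = 180° − ∠Q − ∠P = 29.00°.
Law of sines: r = p·sin R/sin P ≈ 21.307.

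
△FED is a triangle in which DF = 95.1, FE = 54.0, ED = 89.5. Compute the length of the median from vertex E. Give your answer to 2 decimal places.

Median from E: ½√(2·FE² + 2·ED² − DF²) ≈ 56.587.

56.59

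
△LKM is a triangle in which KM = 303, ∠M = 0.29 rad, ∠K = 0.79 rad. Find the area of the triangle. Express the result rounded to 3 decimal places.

The third angle is ∠L = π − ∠K − ∠M = 2.062 rad.
Law of sines: ML = KM·sin K/sin L ≈ 244.04.
Law of sines: LK = KM·sin M/sin L ≈ 98.24.
Area = ½·KM·ML·sin M ≈ 10572.

10572.442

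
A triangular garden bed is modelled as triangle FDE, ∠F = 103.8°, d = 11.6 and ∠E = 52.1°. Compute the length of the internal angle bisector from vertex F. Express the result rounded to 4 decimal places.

The third angle is ∠D = 180° − ∠E − ∠F = 24.10°.
Law of sines: f = d·sin F/sin D ≈ 27.588.
Law of sines: e = d·sin E/sin D ≈ 22.417.
The bisector from F has length 2·d·e·cos(∠F/2)/(d+e) ≈ 9.4336.

9.4336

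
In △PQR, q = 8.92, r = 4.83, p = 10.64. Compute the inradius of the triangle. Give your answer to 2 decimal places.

Semiperimeter s = (10.64 + 8.92 + 4.83)/2 = 12.195.
Heron's formula: area = √(12.195·1.555·3.275·7.365) ≈ 21.387.
Inradius = area/s = 21.387/12.195 ≈ 1.7537.

1.75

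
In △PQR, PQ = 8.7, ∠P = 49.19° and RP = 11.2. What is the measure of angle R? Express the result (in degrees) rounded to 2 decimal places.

∠R ≈ 50.06°

By the law of cosines, QR² = RP² + PQ² − 2·RP·PQ·cos P = 73.766, so QR ≈ 8.5887.
Law of cosines again: cos R = (QR² + RP² − PQ²)/(2·QR·RP) ≈ 0.64202, so ∠R ≈ 50.06°.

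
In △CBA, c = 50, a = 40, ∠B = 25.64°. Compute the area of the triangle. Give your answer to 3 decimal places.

area ≈ 432.715

Area = ½·a·c·sin B ≈ 432.72.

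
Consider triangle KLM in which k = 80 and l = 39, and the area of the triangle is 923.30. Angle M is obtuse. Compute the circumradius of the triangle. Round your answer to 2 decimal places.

96.14

From area = ½·k·l·sin M, we get sin M = 2·area/(k·l) ≈ 0.59186.
Taking the obtuse solution, ∠M ≈ 143.71°.
Law of cosines then gives m ≈ 113.8.
Circumradius = m/(2 sin M) ≈ 96.139.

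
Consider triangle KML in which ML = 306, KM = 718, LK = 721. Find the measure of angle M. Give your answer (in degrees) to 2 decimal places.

By the law of cosines, cos M = (KM² + ML² − LK²) / (2·KM·ML) ≈ 0.20327, so ∠M ≈ 78.27°.

∠M ≈ 78.27°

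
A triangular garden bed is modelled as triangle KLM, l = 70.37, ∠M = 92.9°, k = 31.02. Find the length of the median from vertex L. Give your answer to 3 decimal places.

m_L ≈ 48.069

By the law of cosines, m² = k² + l² − 2·k·l·cos M = 6135.1, so m ≈ 78.327.
Median from L: ½√(2·m² + 2·k² − l²) ≈ 48.069.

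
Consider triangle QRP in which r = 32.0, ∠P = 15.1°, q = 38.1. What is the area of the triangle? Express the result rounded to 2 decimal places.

area ≈ 158.80

Area = ½·q·r·sin P ≈ 158.8.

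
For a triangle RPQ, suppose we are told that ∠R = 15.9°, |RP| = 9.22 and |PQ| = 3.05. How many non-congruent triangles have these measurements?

2

|RP|·sin R = 9.22·sin(15.9°) ≈ 2.526.
Since |RP| sin R < |PQ| < |RP| (2.526 < 3.05 < 9.22), two triangles exist.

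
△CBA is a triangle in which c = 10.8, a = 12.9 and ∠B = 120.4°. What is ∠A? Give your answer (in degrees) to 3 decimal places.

32.705

By the law of cosines, b² = a² + c² − 2·a·c·cos B = 424.05, so b ≈ 20.593.
Law of cosines again: cos A = (c² + b² − a²)/(2·c·b) ≈ 0.84146, so ∠A ≈ 32.71°.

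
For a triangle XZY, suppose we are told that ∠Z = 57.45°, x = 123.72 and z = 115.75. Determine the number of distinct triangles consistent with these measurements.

2

x·sin Z = 123.72·sin(57.45°) ≈ 104.3.
Since x sin Z < z < x (104.3 < 115.75 < 123.72), two triangles exist.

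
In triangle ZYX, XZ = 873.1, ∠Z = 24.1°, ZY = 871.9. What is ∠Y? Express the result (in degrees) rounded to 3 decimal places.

78.135

By the law of cosines, YX² = XZ² + ZY² − 2·XZ·ZY·cos Z = 1.3271e+05, so YX ≈ 364.3.
Law of cosines again: cos Y = (ZY² + YX² − XZ²)/(2·ZY·YX) ≈ 0.20561, so ∠Y ≈ 78.13°.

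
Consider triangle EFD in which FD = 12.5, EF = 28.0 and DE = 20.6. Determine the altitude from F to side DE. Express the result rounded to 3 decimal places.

h_F ≈ 11.484

Semiperimeter s = (12.5 + 20.6 + 28)/2 = 30.55.
Heron's formula: area = √(30.55·18.05·9.95·2.55) ≈ 118.28.
The altitude from F has length 2·area/DE ≈ 11.484.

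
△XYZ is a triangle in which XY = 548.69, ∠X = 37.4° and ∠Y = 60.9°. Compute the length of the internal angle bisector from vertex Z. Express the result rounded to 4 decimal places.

The third angle is ∠Z = 180° − ∠X − ∠Y = 81.70°.
Law of sines: YZ = XY·sin X/sin Z ≈ 336.79.
Law of sines: ZX = XY·sin Y/sin Z ≈ 484.5.
The bisector from Z has length 2·YZ·ZX·cos(∠Z/2)/(YZ+ZX) ≈ 300.57.

300.5750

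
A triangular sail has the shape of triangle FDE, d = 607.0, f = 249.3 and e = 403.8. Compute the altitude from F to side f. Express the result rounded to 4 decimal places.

Semiperimeter s = (249.3 + 607 + 403.8)/2 = 630.05.
Heron's formula: area = √(630.05·380.75·23.05·226.25) ≈ 35370.
The altitude from F has length 2·area/f ≈ 283.76.

h_F ≈ 283.7559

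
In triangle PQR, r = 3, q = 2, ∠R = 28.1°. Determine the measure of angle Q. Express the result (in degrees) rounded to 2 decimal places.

Law of sines: sin Q = q·sin R/r ≈ 0.31401.
Since r ≥ q, only the acute value applies: ∠Q ≈ 18.30°.
Then ∠P = 180° − ∠R − ∠Q ≈ 133.60°.

18.30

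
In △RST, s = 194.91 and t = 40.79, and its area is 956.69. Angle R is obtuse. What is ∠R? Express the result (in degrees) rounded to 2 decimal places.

∠R ≈ 166.07°

From area = ½·s·t·sin R, we get sin R = 2·area/(s·t) ≈ 0.24067.
Taking the obtuse solution, ∠R ≈ 166.07°.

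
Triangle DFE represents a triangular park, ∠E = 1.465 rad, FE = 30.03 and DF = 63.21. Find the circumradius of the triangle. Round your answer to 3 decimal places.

R ≈ 31.783

Law of sines: sin D = FE·sin E/DF ≈ 0.47243.
Since DF ≥ FE, only the acute value applies: ∠D ≈ 0.492 rad.
Then ∠F = π − ∠E − ∠D ≈ 1.185 rad.
Law of sines gives ED = DF·sin F/sin E ≈ 58.883.
Circumradius = DF/(2 sin E) ≈ 31.783.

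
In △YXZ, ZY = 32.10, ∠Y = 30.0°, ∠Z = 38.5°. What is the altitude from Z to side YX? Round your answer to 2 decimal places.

h_Z ≈ 16.05

The third angle is ∠X = 180° − ∠Z − ∠Y = 111.50°.
Law of sines: XZ = ZY·sin Y/sin X ≈ 17.25.
Law of sines: YX = ZY·sin Z/sin X ≈ 21.477.
Area = ½·ZY·XZ·sin Z ≈ 172.35.
The altitude from Z has length 2·area/YX ≈ 16.05.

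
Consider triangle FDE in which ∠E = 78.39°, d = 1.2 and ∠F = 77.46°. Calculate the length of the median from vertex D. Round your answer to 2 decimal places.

The third angle is ∠D = 180° − ∠E − ∠F = 24.15°.
Law of sines: f = d·sin F/sin D ≈ 2.8631.
Law of sines: e = d·sin E/sin D ≈ 2.8731.
Median from D: ½√(2·e² + 2·f² − d²) ≈ 2.8046.

m_D ≈ 2.80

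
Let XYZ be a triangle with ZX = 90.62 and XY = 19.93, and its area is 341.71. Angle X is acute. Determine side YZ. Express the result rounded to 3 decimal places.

From area = ½·ZX·XY·sin X, we get sin X = 2·area/(ZX·XY) ≈ 0.37840.
Taking the acute solution, ∠X ≈ 22.23°.
Law of cosines then gives YZ ≈ 72.565.

72.565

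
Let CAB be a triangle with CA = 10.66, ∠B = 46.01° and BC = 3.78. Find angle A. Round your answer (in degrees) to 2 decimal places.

Law of sines: sin A = BC·sin B/CA ≈ 0.25512.
Since CA ≥ BC, only the acute value applies: ∠A ≈ 14.78°.
Then ∠C = 180° − ∠B − ∠A ≈ 119.21°.

∠A ≈ 14.78°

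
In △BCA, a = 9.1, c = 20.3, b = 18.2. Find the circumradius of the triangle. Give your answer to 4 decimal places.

By the law of cosines, cos B = (c² + a² − b²) / (2·c·a) ≈ 0.44297, so ∠B ≈ 63.71°.
Circumradius = b/(2 sin B) ≈ 10.15.

R ≈ 10.1502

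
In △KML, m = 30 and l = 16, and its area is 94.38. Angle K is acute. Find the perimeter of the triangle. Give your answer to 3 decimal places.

From area = ½·m·l·sin K, we get sin K = 2·area/(m·l) ≈ 0.39325.
Taking the acute solution, ∠K ≈ 23.16°.
Law of cosines then gives k ≈ 16.533.
Perimeter = 16.533 + 30 + 16 = 62.533.

62.533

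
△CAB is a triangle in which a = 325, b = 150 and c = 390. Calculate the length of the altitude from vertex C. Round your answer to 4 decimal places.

Semiperimeter s = (390 + 325 + 150)/2 = 432.5.
Heron's formula: area = √(432.5·42.5·107.5·282.5) ≈ 23627.
The altitude from C has length 2·area/c ≈ 121.16.

121.1620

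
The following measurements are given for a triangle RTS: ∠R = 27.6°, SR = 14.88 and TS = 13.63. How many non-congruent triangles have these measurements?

SR·sin R = 14.88·sin(27.6°) ≈ 6.894.
Since SR sin R < TS < SR (6.894 < 13.63 < 14.88), two triangles exist.

2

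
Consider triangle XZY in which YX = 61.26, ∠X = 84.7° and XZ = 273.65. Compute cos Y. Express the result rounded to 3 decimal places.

By the law of cosines, ZY² = YX² + XZ² − 2·YX·XZ·cos X = 75540, so ZY ≈ 274.85.
Law of cosines again: cos Y = (ZY² + YX² − XZ²)/(2·ZY·YX) ≈ 0.13092, so ∠Y ≈ 82.48°.

cos Y ≈ 0.131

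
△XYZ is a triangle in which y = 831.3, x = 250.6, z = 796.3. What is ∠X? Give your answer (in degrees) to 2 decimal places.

By the law of cosines, cos X = (y² + z² − x²) / (2·y·z) ≈ 0.95349, so ∠X ≈ 17.54°.

∠X ≈ 17.54°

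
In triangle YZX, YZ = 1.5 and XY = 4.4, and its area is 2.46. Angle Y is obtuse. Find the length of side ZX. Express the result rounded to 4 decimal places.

5.5144

From area = ½·XY·YZ·sin Y, we get sin Y = 2·area/(XY·YZ) ≈ 0.74545.
Taking the obtuse solution, ∠Y ≈ 131.80°.
Law of cosines then gives ZX ≈ 5.5144.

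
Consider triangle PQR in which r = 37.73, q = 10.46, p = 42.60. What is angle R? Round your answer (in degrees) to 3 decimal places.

55.824

By the law of cosines, cos R = (p² + q² − r²) / (2·p·q) ≈ 0.56174, so ∠R ≈ 55.82°.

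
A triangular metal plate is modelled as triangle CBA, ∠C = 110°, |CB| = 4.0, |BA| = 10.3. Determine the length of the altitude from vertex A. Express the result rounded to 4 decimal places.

h_A ≈ 7.7258

Law of sines: sin A = |CB|·sin C/|BA| ≈ 0.36493.
Since |BA| ≥ |CB|, only the acute value applies: ∠A ≈ 21.40°.
Then ∠B = 180° − ∠C − ∠A ≈ 48.60°.
Law of sines gives |AC| = |BA|·sin B/sin C ≈ 8.2216.
Area = ½·|BA|·|CB|·sin B ≈ 15.452.
The altitude from A has length 2·area/|CB| ≈ 7.7258.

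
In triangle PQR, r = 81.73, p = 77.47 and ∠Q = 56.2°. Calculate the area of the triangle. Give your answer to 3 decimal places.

2630.740

Area = ½·r·p·sin Q ≈ 2630.7.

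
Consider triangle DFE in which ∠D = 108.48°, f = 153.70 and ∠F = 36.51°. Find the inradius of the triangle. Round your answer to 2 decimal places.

39.50

The third angle is ∠E = 180° − ∠D − ∠F = 35.01°.
Law of sines: d = f·sin D/sin F ≈ 245.01.
Law of sines: e = f·sin E/sin F ≈ 148.21.
Area = ½·f·d·sin E ≈ 10803.
Semiperimeter s = (245.01+153.7+148.21)/2 = 273.46.
Inradius = area/s = 10803/273.46 ≈ 39.504.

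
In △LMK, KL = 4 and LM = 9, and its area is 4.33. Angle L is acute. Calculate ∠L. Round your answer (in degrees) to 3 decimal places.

From area = ½·KL·LM·sin L, we get sin L = 2·area/(KL·LM) ≈ 0.24056.
Taking the acute solution, ∠L ≈ 13.92°.

∠L ≈ 13.919°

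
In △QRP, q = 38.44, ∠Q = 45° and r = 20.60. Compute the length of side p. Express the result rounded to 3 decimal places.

Law of sines: sin R = r·sin Q/q ≈ 0.37894.
Since q ≥ r, only the acute value applies: ∠R ≈ 22.27°.
Then ∠P = 180° − ∠Q − ∠R ≈ 112.73°.
Law of sines gives p = q·sin P/sin Q ≈ 50.14.

50.140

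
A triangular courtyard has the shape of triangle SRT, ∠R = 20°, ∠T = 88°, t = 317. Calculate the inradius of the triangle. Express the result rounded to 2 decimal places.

The third angle is ∠S = 180° − ∠R − ∠T = 72.00°.
Law of sines: s = t·sin S/sin T ≈ 301.67.
Law of sines: r = t·sin R/sin T ≈ 108.49.
Area = ½·t·s·sin R ≈ 16354.
Semiperimeter p = (301.67+108.49+317)/2 = 363.58.
Inradius = area/p = 16354/363.58 ≈ 44.979.

44.98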